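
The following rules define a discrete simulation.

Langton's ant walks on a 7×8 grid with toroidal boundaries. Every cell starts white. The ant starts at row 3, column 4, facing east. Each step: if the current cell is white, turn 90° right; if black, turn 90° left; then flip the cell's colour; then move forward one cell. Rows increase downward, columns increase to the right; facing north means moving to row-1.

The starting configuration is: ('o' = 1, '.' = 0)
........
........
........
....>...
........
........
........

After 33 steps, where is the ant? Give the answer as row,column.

0) ........
........
........
....>...
........
........
........
1) ........
........
........
....o...
....v...
........
........
2) ........
........
........
....o...
...<o...
........
........
3) ........
........
........
...^o...
...oo...
........
........
4) ........
........
........
...o>...
...oo...
........
........
5) ........
........
....^...
...o....
...oo...
........
........
6) ........
........
....o>..
...o....
...oo...
........
........
7) ........
........
....oo..
...o.v..
...oo...
........
........
8) ........
........
....oo..
...o<o..
...oo...
........
........
9) ........
........
....^o..
...ooo..
...oo...
........
........
10) ........
........
...<.o..
...ooo..
...oo...
........
........
11) ........
...^....
...o.o..
...ooo..
...oo...
........
........
12) ........
...o>...
...o.o..
...ooo..
...oo...
........
........
13) ........
...oo...
...ovo..
...ooo..
...oo...
........
........
14) ........
...oo...
...<oo..
...ooo..
...oo...
........
........
15) ........
...oo...
....oo..
...voo..
...oo...
........
........
16) ........
...oo...
....oo..
....>o..
...oo...
........
........
17) ........
...oo...
....^o..
.....o..
...oo...
........
........
18) ........
...oo...
...<.o..
.....o..
...oo...
........
........
19) ........
...^o...
...o.o..
.....o..
...oo...
........
........
20) ........
..<.o...
...o.o..
.....o..
...oo...
........
........
21) ..^.....
..o.o...
...o.o..
.....o..
...oo...
........
........
22) ..o>....
..o.o...
...o.o..
.....o..
...oo...
........
........
23) ..oo....
..ovo...
...o.o..
.....o..
...oo...
........
........
24) ..oo....
..<oo...
...o.o..
.....o..
...oo...
........
........
25) ..oo....
...oo...
..vo.o..
.....o..
...oo...
........
........
26) ..oo....
...oo...
.<oo.o..
.....o..
...oo...
........
........
27) ..oo....
.^.oo...
.ooo.o..
.....o..
...oo...
........
........
28) ..oo....
.o>oo...
.ooo.o..
.....o..
...oo...
........
........
29) ..oo....
.oooo...
.ovo.o..
.....o..
...oo...
........
........
30) ..oo....
.oooo...
.o.>.o..
.....o..
...oo...
........
........
31) ..oo....
.oo^o...
.o...o..
.....o..
...oo...
........
........
32) ..oo....
.o<.o...
.o...o..
.....o..
...oo...
........
........
33) ..oo....
.o..o...
.ov..o..
.....o..
...oo...
........
........

2,2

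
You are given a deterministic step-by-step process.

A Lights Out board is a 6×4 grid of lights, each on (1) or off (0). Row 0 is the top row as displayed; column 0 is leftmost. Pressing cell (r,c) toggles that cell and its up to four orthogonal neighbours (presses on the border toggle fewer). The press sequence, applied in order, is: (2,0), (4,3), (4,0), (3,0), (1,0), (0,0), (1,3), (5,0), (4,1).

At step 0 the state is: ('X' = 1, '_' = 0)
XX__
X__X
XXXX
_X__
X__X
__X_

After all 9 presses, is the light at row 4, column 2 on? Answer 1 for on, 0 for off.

t=0: XX__
X__X
XXXX
_X__
X__X
__X_
t=1: XX__
___X
__XX
XX__
X__X
__X_
t=2: XX__
___X
__XX
XX_X
X_X_
__XX
t=3: XX__
___X
__XX
_X_X
_XX_
X_XX
t=4: XX__
___X
X_XX
X__X
XXX_
X_XX
t=5: _X__
XX_X
__XX
X__X
XXX_
X_XX
t=6: X___
_X_X
__XX
X__X
XXX_
X_XX
t=7: X__X
_XX_
__X_
X__X
XXX_
X_XX
t=8: X__X
_XX_
__X_
X__X
_XX_
_XXX
t=9: X__X
_XX_
__X_
XX_X
X___
__XX

0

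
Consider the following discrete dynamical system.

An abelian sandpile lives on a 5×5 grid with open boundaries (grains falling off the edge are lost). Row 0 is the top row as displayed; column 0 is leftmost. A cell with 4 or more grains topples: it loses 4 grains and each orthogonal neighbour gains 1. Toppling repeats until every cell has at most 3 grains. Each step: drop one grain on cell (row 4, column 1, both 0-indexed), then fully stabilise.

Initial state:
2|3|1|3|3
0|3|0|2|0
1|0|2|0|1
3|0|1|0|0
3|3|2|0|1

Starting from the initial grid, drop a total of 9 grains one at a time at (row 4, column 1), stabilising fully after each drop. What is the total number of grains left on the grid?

gen 0: 2|3|1|3|3
0|3|0|2|0
1|0|2|0|1
3|0|1|0|0
3|3|2|0|1
gen 1: 2|3|1|3|3
0|3|0|2|0
2|0|2|0|1
0|2|1|0|0
1|1|3|0|1
gen 2: 2|3|1|3|3
0|3|0|2|0
2|0|2|0|1
0|2|1|0|0
1|2|3|0|1
gen 3: 2|3|1|3|3
0|3|0|2|0
2|0|2|0|1
0|2|1|0|0
1|3|3|0|1
gen 4: 2|3|1|3|3
0|3|0|2|0
2|0|2|0|1
0|3|2|0|0
2|1|0|1|1
gen 5: 2|3|1|3|3
0|3|0|2|0
2|0|2|0|1
0|3|2|0|0
2|2|0|1|1
gen 6: 2|3|1|3|3
0|3|0|2|0
2|0|2|0|1
0|3|2|0|0
2|3|0|1|1
gen 7: 2|3|1|3|3
0|3|0|2|0
2|1|2|0|1
1|0|3|0|0
3|1|1|1|1
gen 8: 2|3|1|3|3
0|3|0|2|0
2|1|2|0|1
1|0|3|0|0
3|2|1|1|1
gen 9: 2|3|1|3|3
0|3|0|2|0
2|1|2|0|1
1|0|3|0|0
3|3|1|1|1

36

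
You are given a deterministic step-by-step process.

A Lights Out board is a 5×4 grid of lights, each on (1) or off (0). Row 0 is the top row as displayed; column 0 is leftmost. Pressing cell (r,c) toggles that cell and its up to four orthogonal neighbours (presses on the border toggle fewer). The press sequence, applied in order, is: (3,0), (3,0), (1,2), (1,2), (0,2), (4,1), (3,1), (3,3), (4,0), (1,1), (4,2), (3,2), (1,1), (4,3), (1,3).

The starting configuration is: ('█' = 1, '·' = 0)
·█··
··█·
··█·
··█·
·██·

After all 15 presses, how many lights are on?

[0] ·█··
··█·
··█·
··█·
·██·
[1] ·█··
··█·
█·█·
███·
███·
[2] ·█··
··█·
··█·
··█·
·██·
[3] ·██·
·█·█
····
··█·
·██·
[4] ·█··
··█·
··█·
··█·
·██·
[5] ··██
····
··█·
··█·
·██·
[6] ··██
····
··█·
·██·
█···
[7] ··██
····
·██·
█···
██··
[8] ··██
····
·███
█·██
██·█
[9] ··██
····
·███
··██
···█
[10] ·███
███·
··██
··██
···█
[11] ·███
███·
··██
···█
·██·
[12] ·███
███·
···█
·██·
·█··
[13] ··██
····
·█·█
·██·
·█··
[14] ··██
····
·█·█
·███
·███
[15] ··█·
··██
·█··
·███
·███

10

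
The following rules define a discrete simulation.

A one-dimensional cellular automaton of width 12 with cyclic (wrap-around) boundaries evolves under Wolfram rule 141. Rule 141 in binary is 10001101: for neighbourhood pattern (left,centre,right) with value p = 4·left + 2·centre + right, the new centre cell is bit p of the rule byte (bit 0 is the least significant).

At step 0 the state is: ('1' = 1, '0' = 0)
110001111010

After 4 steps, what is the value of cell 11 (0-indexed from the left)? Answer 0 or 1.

0

step 0: 110001111010
step 1: 100101110010
step 2: 100101100010
step 3: 100101001010
step 4: 100101001010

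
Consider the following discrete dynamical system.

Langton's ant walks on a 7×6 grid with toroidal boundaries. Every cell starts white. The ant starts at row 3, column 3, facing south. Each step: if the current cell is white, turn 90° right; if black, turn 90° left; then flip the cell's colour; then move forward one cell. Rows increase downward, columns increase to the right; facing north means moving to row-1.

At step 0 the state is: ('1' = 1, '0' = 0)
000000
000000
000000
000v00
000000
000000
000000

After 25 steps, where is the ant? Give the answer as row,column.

t=0: 000000
000000
000000
000v00
000000
000000
000000
t=1: 000000
000000
000000
00<100
000000
000000
000000
t=2: 000000
000000
00^000
001100
000000
000000
000000
t=3: 000000
000000
001>00
001100
000000
000000
000000
t=4: 000000
000000
001100
001v00
000000
000000
000000
t=5: 000000
000000
001100
0010>0
000000
000000
000000
t=6: 000000
000000
001100
001010
0000v0
000000
000000
t=7: 000000
000000
001100
001010
000<10
000000
000000
t=8: 000000
000000
001100
001^10
000110
000000
000000
t=9: 000000
000000
001100
0011>0
000110
000000
000000
t=10: 000000
000000
0011^0
001100
000110
000000
000000
t=11: 000000
000000
00111>
001100
000110
000000
000000
t=12: 000000
000000
001111
00110v
000110
000000
000000
t=13: 000000
000000
001111
0011<1
000110
000000
000000
t=14: 000000
000000
0011^1
001111
000110
000000
000000
t=15: 000000
000000
001<01
001111
000110
000000
000000
t=16: 000000
000000
001001
001v11
000110
000000
000000
t=17: 000000
000000
001001
0010>1
000110
000000
000000
t=18: 000000
000000
0010^1
001001
000110
000000
000000
t=19: 000000
000000
00101>
001001
000110
000000
000000
t=20: 000000
00000^
001010
001001
000110
000000
000000
t=21: 000000
>00001
001010
001001
000110
000000
000000
t=22: 000000
100001
v01010
001001
000110
000000
000000
t=23: 000000
100001
10101<
001001
000110
000000
000000
t=24: 000000
10000^
101011
001001
000110
000000
000000
t=25: 000000
1000<0
101011
001001
000110
000000
000000

1,4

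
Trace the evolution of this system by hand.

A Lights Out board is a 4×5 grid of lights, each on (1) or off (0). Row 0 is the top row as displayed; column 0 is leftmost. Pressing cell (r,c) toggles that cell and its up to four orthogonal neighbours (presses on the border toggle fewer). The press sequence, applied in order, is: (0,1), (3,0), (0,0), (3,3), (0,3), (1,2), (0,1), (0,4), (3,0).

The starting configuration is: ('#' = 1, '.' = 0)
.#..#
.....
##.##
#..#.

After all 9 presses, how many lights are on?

step 0: .#..#
.....
##.##
#..#.
step 1: #.#.#
.#...
##.##
#..#.
step 2: #.#.#
.#...
.#.##
.#.#.
step 3: .##.#
##...
.#.##
.#.#.
step 4: .##.#
##...
.#..#
.##.#
step 5: .#.#.
##.#.
.#..#
.##.#
step 6: .###.
#.#..
.##.#
.##.#
step 7: #..#.
###..
.##.#
.##.#
step 8: #...#
###.#
.##.#
.##.#
step 9: #...#
###.#
###.#
#.#.#

13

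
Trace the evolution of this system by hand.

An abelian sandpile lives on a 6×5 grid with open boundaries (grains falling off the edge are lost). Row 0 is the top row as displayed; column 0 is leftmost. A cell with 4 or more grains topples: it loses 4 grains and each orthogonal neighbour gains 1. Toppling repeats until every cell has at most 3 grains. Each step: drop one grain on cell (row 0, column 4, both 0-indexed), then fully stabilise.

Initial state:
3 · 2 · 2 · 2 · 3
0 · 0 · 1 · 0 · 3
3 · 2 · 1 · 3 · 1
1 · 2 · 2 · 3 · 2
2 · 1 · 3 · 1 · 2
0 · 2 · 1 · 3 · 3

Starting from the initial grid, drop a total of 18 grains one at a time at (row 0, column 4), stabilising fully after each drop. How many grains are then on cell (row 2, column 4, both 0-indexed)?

1

0) 3 · 2 · 2 · 2 · 3
0 · 0 · 1 · 0 · 3
3 · 2 · 1 · 3 · 1
1 · 2 · 2 · 3 · 2
2 · 1 · 3 · 1 · 2
0 · 2 · 1 · 3 · 3
1) 3 · 2 · 2 · 3 · 1
0 · 0 · 1 · 1 · 0
3 · 2 · 1 · 3 · 2
1 · 2 · 2 · 3 · 2
2 · 1 · 3 · 1 · 2
0 · 2 · 1 · 3 · 3
2) 3 · 2 · 2 · 3 · 2
0 · 0 · 1 · 1 · 0
3 · 2 · 1 · 3 · 2
1 · 2 · 2 · 3 · 2
2 · 1 · 3 · 1 · 2
0 · 2 · 1 · 3 · 3
3) 3 · 2 · 2 · 3 · 3
0 · 0 · 1 · 1 · 0
3 · 2 · 1 · 3 · 2
1 · 2 · 2 · 3 · 2
2 · 1 · 3 · 1 · 2
0 · 2 · 1 · 3 · 3
4) 3 · 2 · 3 · 0 · 1
0 · 0 · 1 · 2 · 1
3 · 2 · 1 · 3 · 2
1 · 2 · 2 · 3 · 2
2 · 1 · 3 · 1 · 2
0 · 2 · 1 · 3 · 3
5) 3 · 2 · 3 · 0 · 2
0 · 0 · 1 · 2 · 1
3 · 2 · 1 · 3 · 2
1 · 2 · 2 · 3 · 2
2 · 1 · 3 · 1 · 2
0 · 2 · 1 · 3 · 3
6) 3 · 2 · 3 · 0 · 3
0 · 0 · 1 · 2 · 1
3 · 2 · 1 · 3 · 2
1 · 2 · 2 · 3 · 2
2 · 1 · 3 · 1 · 2
0 · 2 · 1 · 3 · 3
7) 3 · 2 · 3 · 1 · 0
0 · 0 · 1 · 2 · 2
3 · 2 · 1 · 3 · 2
1 · 2 · 2 · 3 · 2
2 · 1 · 3 · 1 · 2
0 · 2 · 1 · 3 · 3
8) 3 · 2 · 3 · 1 · 1
0 · 0 · 1 · 2 · 2
3 · 2 · 1 · 3 · 2
1 · 2 · 2 · 3 · 2
2 · 1 · 3 · 1 · 2
0 · 2 · 1 · 3 · 3
9) 3 · 2 · 3 · 1 · 2
0 · 0 · 1 · 2 · 2
3 · 2 · 1 · 3 · 2
1 · 2 · 2 · 3 · 2
2 · 1 · 3 · 1 · 2
0 · 2 · 1 · 3 · 3
10) 3 · 2 · 3 · 1 · 3
0 · 0 · 1 · 2 · 2
3 · 2 · 1 · 3 · 2
1 · 2 · 2 · 3 · 2
2 · 1 · 3 · 1 · 2
0 · 2 · 1 · 3 · 3
11) 3 · 2 · 3 · 2 · 0
0 · 0 · 1 · 2 · 3
3 · 2 · 1 · 3 · 2
1 · 2 · 2 · 3 · 2
2 · 1 · 3 · 1 · 2
0 · 2 · 1 · 3 · 3
12) 3 · 2 · 3 · 2 · 1
0 · 0 · 1 · 2 · 3
3 · 2 · 1 · 3 · 2
1 · 2 · 2 · 3 · 2
2 · 1 · 3 · 1 · 2
0 · 2 · 1 · 3 · 3
13) 3 · 2 · 3 · 2 · 2
0 · 0 · 1 · 2 · 3
3 · 2 · 1 · 3 · 2
1 · 2 · 2 · 3 · 2
2 · 1 · 3 · 1 · 2
0 · 2 · 1 · 3 · 3
14) 3 · 2 · 3 · 2 · 3
0 · 0 · 1 · 2 · 3
3 · 2 · 1 · 3 · 2
1 · 2 · 2 · 3 · 2
2 · 1 · 3 · 1 · 2
0 · 2 · 1 · 3 · 3
15) 3 · 2 · 3 · 3 · 1
0 · 0 · 1 · 3 · 0
3 · 2 · 1 · 3 · 3
1 · 2 · 2 · 3 · 2
2 · 1 · 3 · 1 · 2
0 · 2 · 1 · 3 · 3
16) 3 · 2 · 3 · 3 · 2
0 · 0 · 1 · 3 · 0
3 · 2 · 1 · 3 · 3
1 · 2 · 2 · 3 · 2
2 · 1 · 3 · 1 · 2
0 · 2 · 1 · 3 · 3
17) 3 · 2 · 3 · 3 · 3
0 · 0 · 1 · 3 · 0
3 · 2 · 1 · 3 · 3
1 · 2 · 2 · 3 · 2
2 · 1 · 3 · 1 · 2
0 · 2 · 1 · 3 · 3
18) 3 · 3 · 0 · 2 · 1
0 · 0 · 3 · 1 · 3
3 · 2 · 2 · 2 · 1
1 · 2 · 3 · 1 · 0
2 · 1 · 3 · 2 · 3
0 · 2 · 1 · 3 · 3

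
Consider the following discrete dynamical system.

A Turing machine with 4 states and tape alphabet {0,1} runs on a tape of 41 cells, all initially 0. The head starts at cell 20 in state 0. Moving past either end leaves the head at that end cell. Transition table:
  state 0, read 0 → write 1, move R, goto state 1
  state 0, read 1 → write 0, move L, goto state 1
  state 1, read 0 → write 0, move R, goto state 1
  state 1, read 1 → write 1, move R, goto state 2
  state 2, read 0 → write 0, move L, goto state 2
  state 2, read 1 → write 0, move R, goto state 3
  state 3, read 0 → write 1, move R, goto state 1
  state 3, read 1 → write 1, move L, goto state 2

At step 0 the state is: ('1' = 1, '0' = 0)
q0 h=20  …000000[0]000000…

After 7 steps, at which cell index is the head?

t=0: q0 h=20  …000000[0]000000…
t=1: q1 h=21  …000001[0]000000…
t=2: q1 h=22  …000010[0]000000…
t=3: q1 h=23  …000100[0]000000…
t=4: q1 h=24  …001000[0]000000…
t=5: q1 h=25  …010000[0]000000…
t=6: q1 h=26  …100000[0]000000…
t=7: q1 h=27  …000000[0]000000…

27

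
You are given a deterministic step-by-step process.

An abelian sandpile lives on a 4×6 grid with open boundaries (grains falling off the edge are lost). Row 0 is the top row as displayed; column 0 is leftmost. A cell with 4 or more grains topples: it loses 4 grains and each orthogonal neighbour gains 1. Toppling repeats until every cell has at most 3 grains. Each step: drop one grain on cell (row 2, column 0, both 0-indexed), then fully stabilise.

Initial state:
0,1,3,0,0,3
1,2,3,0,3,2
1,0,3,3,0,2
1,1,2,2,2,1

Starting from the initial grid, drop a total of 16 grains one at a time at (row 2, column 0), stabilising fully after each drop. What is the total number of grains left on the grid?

t=0: 0,1,3,0,0,3
1,2,3,0,3,2
1,0,3,3,0,2
1,1,2,2,2,1
t=1: 0,1,3,0,0,3
1,2,3,0,3,2
2,0,3,3,0,2
1,1,2,2,2,1
t=2: 0,1,3,0,0,3
1,2,3,0,3,2
3,0,3,3,0,2
1,1,2,2,2,1
t=3: 0,1,3,0,0,3
2,2,3,0,3,2
0,1,3,3,0,2
2,1,2,2,2,1
t=4: 0,1,3,0,0,3
2,2,3,0,3,2
1,1,3,3,0,2
2,1,2,2,2,1
t=5: 0,1,3,0,0,3
2,2,3,0,3,2
2,1,3,3,0,2
2,1,2,2,2,1
t=6: 0,1,3,0,0,3
2,2,3,0,3,2
3,1,3,3,0,2
2,1,2,2,2,1
t=7: 0,1,3,0,0,3
3,2,3,0,3,2
0,2,3,3,0,2
3,1,2,2,2,1
t=8: 0,1,3,0,0,3
3,2,3,0,3,2
1,2,3,3,0,2
3,1,2,2,2,1
t=9: 0,1,3,0,0,3
3,2,3,0,3,2
2,2,3,3,0,2
3,1,2,2,2,1
t=10: 0,1,3,0,0,3
3,2,3,0,3,2
3,2,3,3,0,2
3,1,2,2,2,1
t=11: 1,1,3,0,0,3
0,3,3,0,3,2
2,3,3,3,0,2
0,2,2,2,2,1
t=12: 1,1,3,0,0,3
0,3,3,0,3,2
3,3,3,3,0,2
0,2,2,2,2,1
t=13: 1,3,0,1,0,3
2,1,2,2,3,2
1,2,2,0,1,2
1,3,3,3,2,1
t=14: 1,3,0,1,0,3
2,1,2,2,3,2
2,2,2,0,1,2
1,3,3,3,2,1
t=15: 1,3,0,1,0,3
2,1,2,2,3,2
3,2,2,0,1,2
1,3,3,3,2,1
t=16: 1,3,0,1,0,3
3,1,2,2,3,2
0,3,2,0,1,2
2,3,3,3,2,1

43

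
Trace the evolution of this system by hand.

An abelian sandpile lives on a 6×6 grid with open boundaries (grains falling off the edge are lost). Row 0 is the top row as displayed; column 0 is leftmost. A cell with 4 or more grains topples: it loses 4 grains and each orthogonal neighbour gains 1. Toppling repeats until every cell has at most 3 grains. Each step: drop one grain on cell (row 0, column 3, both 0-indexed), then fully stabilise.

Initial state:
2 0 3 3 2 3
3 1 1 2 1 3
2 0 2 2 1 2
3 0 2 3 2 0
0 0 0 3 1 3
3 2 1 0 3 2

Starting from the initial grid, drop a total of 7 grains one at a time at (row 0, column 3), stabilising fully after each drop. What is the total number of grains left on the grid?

gen 0: 2 0 3 3 2 3
3 1 1 2 1 3
2 0 2 2 1 2
3 0 2 3 2 0
0 0 0 3 1 3
3 2 1 0 3 2
gen 1: 2 1 0 1 3 3
3 1 2 3 1 3
2 0 2 2 1 2
3 0 2 3 2 0
0 0 0 3 1 3
3 2 1 0 3 2
gen 2: 2 1 0 2 3 3
3 1 2 3 1 3
2 0 2 2 1 2
3 0 2 3 2 0
0 0 0 3 1 3
3 2 1 0 3 2
gen 3: 2 1 0 3 3 3
3 1 2 3 1 3
2 0 2 2 1 2
3 0 2 3 2 0
0 0 0 3 1 3
3 2 1 0 3 2
gen 4: 2 1 1 2 2 1
3 1 3 1 0 1
2 0 2 3 2 3
3 0 2 3 2 0
0 0 0 3 1 3
3 2 1 0 3 2
gen 5: 2 1 1 3 2 1
3 1 3 1 0 1
2 0 2 3 2 3
3 0 2 3 2 0
0 0 0 3 1 3
3 2 1 0 3 2
gen 6: 2 1 2 0 3 1
3 1 3 2 0 1
2 0 2 3 2 3
3 0 2 3 2 0
0 0 0 3 1 3
3 2 1 0 3 2
gen 7: 2 1 2 1 3 1
3 1 3 2 0 1
2 0 2 3 2 3
3 0 2 3 2 0
0 0 0 3 1 3
3 2 1 0 3 2

60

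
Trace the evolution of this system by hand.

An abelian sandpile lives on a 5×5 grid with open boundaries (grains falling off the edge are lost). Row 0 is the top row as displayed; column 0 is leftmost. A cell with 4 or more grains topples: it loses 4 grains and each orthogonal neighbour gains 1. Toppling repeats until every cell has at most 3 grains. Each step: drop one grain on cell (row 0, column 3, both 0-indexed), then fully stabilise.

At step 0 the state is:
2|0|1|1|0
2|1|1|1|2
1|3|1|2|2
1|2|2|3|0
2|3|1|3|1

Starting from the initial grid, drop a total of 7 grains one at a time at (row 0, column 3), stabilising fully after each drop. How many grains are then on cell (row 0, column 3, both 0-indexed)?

0

k=0  2|0|1|1|0
2|1|1|1|2
1|3|1|2|2
1|2|2|3|0
2|3|1|3|1
k=1  2|0|1|2|0
2|1|1|1|2
1|3|1|2|2
1|2|2|3|0
2|3|1|3|1
k=2  2|0|1|3|0
2|1|1|1|2
1|3|1|2|2
1|2|2|3|0
2|3|1|3|1
k=3  2|0|2|0|1
2|1|1|2|2
1|3|1|2|2
1|2|2|3|0
2|3|1|3|1
k=4  2|0|2|1|1
2|1|1|2|2
1|3|1|2|2
1|2|2|3|0
2|3|1|3|1
k=5  2|0|2|2|1
2|1|1|2|2
1|3|1|2|2
1|2|2|3|0
2|3|1|3|1
k=6  2|0|2|3|1
2|1|1|2|2
1|3|1|2|2
1|2|2|3|0
2|3|1|3|1
k=7  2|0|3|0|2
2|1|1|3|2
1|3|1|2|2
1|2|2|3|0
2|3|1|3|1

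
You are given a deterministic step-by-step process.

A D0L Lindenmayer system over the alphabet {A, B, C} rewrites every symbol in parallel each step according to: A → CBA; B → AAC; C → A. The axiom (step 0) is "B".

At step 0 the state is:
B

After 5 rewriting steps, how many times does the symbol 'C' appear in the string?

t=0: B
t=1: AAC
t=2: CBACBAA
t=3: AAACCBAAAACCBACBA
t=4: CBACBACBAAAAACCBACBACBACBAAAAACCBAAAACCBA
t=5: AAACCBAAAACCBAAAACCBACBACBACBACBAAAAACCBAAAACCBAAAACCBAAAACCBACBACBACBACBAAAAACCBACBACBACBAAAAACCBA

29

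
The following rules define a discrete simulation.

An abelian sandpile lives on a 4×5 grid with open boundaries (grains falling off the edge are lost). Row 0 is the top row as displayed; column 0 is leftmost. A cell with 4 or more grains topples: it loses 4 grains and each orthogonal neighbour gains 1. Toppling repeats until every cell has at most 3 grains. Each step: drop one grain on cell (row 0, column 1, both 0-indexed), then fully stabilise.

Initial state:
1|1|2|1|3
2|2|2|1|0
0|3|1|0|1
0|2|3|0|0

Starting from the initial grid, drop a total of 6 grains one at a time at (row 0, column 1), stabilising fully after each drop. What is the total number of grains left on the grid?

[0] 1|1|2|1|3
2|2|2|1|0
0|3|1|0|1
0|2|3|0|0
[1] 1|2|2|1|3
2|2|2|1|0
0|3|1|0|1
0|2|3|0|0
[2] 1|3|2|1|3
2|2|2|1|0
0|3|1|0|1
0|2|3|0|0
[3] 2|0|3|1|3
2|3|2|1|0
0|3|1|0|1
0|2|3|0|0
[4] 2|1|3|1|3
2|3|2|1|0
0|3|1|0|1
0|2|3|0|0
[5] 2|2|3|1|3
2|3|2|1|0
0|3|1|0|1
0|2|3|0|0
[6] 2|3|3|1|3
2|3|2|1|0
0|3|1|0|1
0|2|3|0|0

30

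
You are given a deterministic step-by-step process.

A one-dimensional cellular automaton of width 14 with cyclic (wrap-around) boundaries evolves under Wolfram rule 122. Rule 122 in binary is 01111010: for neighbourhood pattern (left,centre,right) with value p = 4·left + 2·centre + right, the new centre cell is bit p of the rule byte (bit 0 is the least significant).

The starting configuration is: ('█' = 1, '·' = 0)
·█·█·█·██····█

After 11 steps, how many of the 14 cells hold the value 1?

[0] ·█·█·█·██····█
[1] █·█·█·████··█·
[2] ·█·█·██··███·█
[3] █·█·██████·██·
[4] ·█·██····█████
[5] █·████··██···█
[6] ███··██████·██
[7] ··████····███·
[8] ·██··██··██·██
[9] ██████████████
[10] ··············
[11] ··············

0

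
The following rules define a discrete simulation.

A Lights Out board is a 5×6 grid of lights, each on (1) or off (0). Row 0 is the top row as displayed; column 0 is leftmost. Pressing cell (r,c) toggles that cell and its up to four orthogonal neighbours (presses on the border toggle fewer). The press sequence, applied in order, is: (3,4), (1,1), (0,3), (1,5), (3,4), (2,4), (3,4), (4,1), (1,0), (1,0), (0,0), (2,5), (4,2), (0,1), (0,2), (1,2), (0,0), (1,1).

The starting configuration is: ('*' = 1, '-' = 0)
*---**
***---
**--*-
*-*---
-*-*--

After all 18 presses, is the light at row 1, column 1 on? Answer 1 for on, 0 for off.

1

[0] *---**
***---
**--*-
*-*---
-*-*--
[1] *---**
***---
**----
*-****
-*-**-
[2] **--**
------
*-----
*-****
-*-**-
[3] ****-*
---*--
*-----
*-****
-*-**-
[4] ****--
---***
*----*
*-****
-*-**-
[5] ****--
---***
*---**
*-*---
-*-*--
[6] ****--
---*-*
*--*--
*-*-*-
-*-*--
[7] ****--
---*-*
*--**-
*-**-*
-*-**-
[8] ****--
---*-*
*--**-
****-*
*-***-
[9] -***--
**-*-*
---**-
****-*
*-***-
[10] ****--
---*-*
*--**-
****-*
*-***-
[11] --**--
*--*-*
*--**-
****-*
*-***-
[12] --**--
*--*--
*--*-*
****--
*-***-
[13] --**--
*--*--
*--*-*
**-*--
**--*-
[14] **-*--
**-*--
*--*-*
**-*--
**--*-
[15] *-*---
****--
*--*-*
**-*--
**--*-
[16] *-----
*-----
*-**-*
**-*--
**--*-
[17] -*----
------
*-**-*
**-*--
**--*-
[18] ------
***---
****-*
**-*--
**--*-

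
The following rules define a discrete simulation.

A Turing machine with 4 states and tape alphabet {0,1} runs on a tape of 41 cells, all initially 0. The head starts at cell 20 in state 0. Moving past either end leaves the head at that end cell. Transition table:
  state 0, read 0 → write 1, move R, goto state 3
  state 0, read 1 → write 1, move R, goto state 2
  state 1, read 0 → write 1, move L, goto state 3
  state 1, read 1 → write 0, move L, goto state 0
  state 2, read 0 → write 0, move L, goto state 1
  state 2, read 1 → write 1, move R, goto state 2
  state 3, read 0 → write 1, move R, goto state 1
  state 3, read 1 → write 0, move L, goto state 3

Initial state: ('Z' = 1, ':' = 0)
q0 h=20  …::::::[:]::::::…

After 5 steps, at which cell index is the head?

19

k=0  q0 h=20  …::::::[:]::::::…
k=1  q3 h=21  …:::::Z[:]::::::…
k=2  q1 h=22  …::::ZZ[:]::::::…
k=3  q3 h=21  …:::::Z[Z]Z:::::…
k=4  q3 h=20  …::::::[Z]:Z::::…
k=5  q3 h=19  …::::::[:]::Z:::…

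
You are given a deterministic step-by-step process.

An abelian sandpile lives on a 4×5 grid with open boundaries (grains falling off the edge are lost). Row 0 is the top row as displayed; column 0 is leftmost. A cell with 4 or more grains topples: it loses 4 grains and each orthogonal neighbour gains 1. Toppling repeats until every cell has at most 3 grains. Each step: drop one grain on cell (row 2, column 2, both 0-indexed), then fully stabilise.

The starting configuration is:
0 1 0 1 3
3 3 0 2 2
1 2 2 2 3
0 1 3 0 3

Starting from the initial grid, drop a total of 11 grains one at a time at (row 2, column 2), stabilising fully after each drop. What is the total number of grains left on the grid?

t=0: 0 1 0 1 3
3 3 0 2 2
1 2 2 2 3
0 1 3 0 3
t=1: 0 1 0 1 3
3 3 0 2 2
1 2 3 2 3
0 1 3 0 3
t=2: 0 1 0 1 3
3 3 1 2 2
1 3 1 3 3
0 2 0 1 3
t=3: 0 1 0 1 3
3 3 1 2 2
1 3 2 3 3
0 2 0 1 3
t=4: 0 1 0 1 3
3 3 1 2 2
1 3 3 3 3
0 2 0 1 3
t=5: 1 2 0 1 3
0 1 3 3 3
3 1 2 1 1
0 3 1 3 0
t=6: 1 2 0 1 3
0 1 3 3 3
3 1 3 1 1
0 3 1 3 0
t=7: 1 2 1 3 0
0 2 1 1 1
3 2 1 3 2
0 3 2 3 0
t=8: 1 2 1 3 0
0 2 1 1 1
3 2 2 3 2
0 3 2 3 0
t=9: 1 2 1 3 0
0 2 1 1 1
3 2 3 3 2
0 3 2 3 0
t=10: 1 2 1 3 0
1 3 2 2 1
0 1 3 1 3
2 1 1 1 1
t=11: 1 2 1 3 0
1 3 3 2 1
0 2 0 2 3
2 1 2 1 1

31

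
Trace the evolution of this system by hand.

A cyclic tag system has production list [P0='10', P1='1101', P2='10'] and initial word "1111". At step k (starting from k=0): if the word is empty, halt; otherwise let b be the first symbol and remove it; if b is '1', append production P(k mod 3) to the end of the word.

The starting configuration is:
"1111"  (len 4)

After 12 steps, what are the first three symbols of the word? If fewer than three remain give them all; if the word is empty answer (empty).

step 0: "1111"  (len 4)
step 1: "11110"  (len 5)
step 2: "11101101"  (len 8)
step 3: "110110110"  (len 9)
step 4: "1011011010"  (len 10)
step 5: "0110110101101"  (len 13)
step 6: "110110101101"  (len 12)
step 7: "1011010110110"  (len 13)
step 8: "0110101101101101"  (len 16)
step 9: "110101101101101"  (len 15)
step 10: "1010110110110110"  (len 16)
step 11: "0101101101101101101"  (len 19)
step 12: "101101101101101101"  (len 18)

101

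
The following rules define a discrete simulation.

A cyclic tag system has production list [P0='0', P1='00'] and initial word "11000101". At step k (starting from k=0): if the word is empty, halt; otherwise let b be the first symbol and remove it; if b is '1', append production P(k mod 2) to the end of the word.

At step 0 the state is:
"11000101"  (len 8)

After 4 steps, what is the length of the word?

step 0: "11000101"  (len 8)
step 1: "10001010"  (len 8)
step 2: "000101000"  (len 9)
step 3: "00101000"  (len 8)
step 4: "0101000"  (len 7)

7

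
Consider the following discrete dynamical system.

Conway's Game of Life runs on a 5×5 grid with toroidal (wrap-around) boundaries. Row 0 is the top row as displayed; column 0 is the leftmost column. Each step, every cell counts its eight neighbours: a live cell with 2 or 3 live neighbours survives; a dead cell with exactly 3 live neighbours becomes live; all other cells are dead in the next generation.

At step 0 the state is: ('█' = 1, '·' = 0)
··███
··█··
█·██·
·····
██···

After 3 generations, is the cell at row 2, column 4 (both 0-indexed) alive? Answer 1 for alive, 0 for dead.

k=0  ··███
··█··
█·██·
·····
██···
k=1  █·███
·····
·███·
█·█·█
█████
k=2  ·····
█····
█████
·····
·····
k=3  ·····
█·██·
█████
█████
·····

1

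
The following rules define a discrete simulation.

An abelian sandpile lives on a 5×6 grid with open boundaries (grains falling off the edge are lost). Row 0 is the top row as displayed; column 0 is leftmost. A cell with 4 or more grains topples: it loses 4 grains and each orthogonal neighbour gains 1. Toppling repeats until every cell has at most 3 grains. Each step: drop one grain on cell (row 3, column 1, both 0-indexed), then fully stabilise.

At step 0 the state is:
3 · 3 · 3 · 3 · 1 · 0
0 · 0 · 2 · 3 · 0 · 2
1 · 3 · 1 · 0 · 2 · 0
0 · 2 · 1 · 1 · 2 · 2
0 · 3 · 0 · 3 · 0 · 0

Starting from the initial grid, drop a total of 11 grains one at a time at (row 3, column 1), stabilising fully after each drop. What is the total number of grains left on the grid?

gen 0: 3 · 3 · 3 · 3 · 1 · 0
0 · 0 · 2 · 3 · 0 · 2
1 · 3 · 1 · 0 · 2 · 0
0 · 2 · 1 · 1 · 2 · 2
0 · 3 · 0 · 3 · 0 · 0
gen 1: 3 · 3 · 3 · 3 · 1 · 0
0 · 0 · 2 · 3 · 0 · 2
1 · 3 · 1 · 0 · 2 · 0
0 · 3 · 1 · 1 · 2 · 2
0 · 3 · 0 · 3 · 0 · 0
gen 2: 3 · 3 · 3 · 3 · 1 · 0
0 · 1 · 2 · 3 · 0 · 2
2 · 0 · 2 · 0 · 2 · 0
1 · 2 · 2 · 1 · 2 · 2
1 · 0 · 1 · 3 · 0 · 0
gen 3: 3 · 3 · 3 · 3 · 1 · 0
0 · 1 · 2 · 3 · 0 · 2
2 · 0 · 2 · 0 · 2 · 0
1 · 3 · 2 · 1 · 2 · 2
1 · 0 · 1 · 3 · 0 · 0
gen 4: 3 · 3 · 3 · 3 · 1 · 0
0 · 1 · 2 · 3 · 0 · 2
2 · 1 · 2 · 0 · 2 · 0
2 · 0 · 3 · 1 · 2 · 2
1 · 1 · 1 · 3 · 0 · 0
gen 5: 3 · 3 · 3 · 3 · 1 · 0
0 · 1 · 2 · 3 · 0 · 2
2 · 1 · 2 · 0 · 2 · 0
2 · 1 · 3 · 1 · 2 · 2
1 · 1 · 1 · 3 · 0 · 0
gen 6: 3 · 3 · 3 · 3 · 1 · 0
0 · 1 · 2 · 3 · 0 · 2
2 · 1 · 2 · 0 · 2 · 0
2 · 2 · 3 · 1 · 2 · 2
1 · 1 · 1 · 3 · 0 · 0
gen 7: 3 · 3 · 3 · 3 · 1 · 0
0 · 1 · 2 · 3 · 0 · 2
2 · 1 · 2 · 0 · 2 · 0
2 · 3 · 3 · 1 · 2 · 2
1 · 1 · 1 · 3 · 0 · 0
gen 8: 3 · 3 · 3 · 3 · 1 · 0
0 · 1 · 2 · 3 · 0 · 2
2 · 2 · 3 · 0 · 2 · 0
3 · 1 · 0 · 2 · 2 · 2
1 · 2 · 2 · 3 · 0 · 0
gen 9: 3 · 3 · 3 · 3 · 1 · 0
0 · 1 · 2 · 3 · 0 · 2
2 · 2 · 3 · 0 · 2 · 0
3 · 2 · 0 · 2 · 2 · 2
1 · 2 · 2 · 3 · 0 · 0
gen 10: 3 · 3 · 3 · 3 · 1 · 0
0 · 1 · 2 · 3 · 0 · 2
2 · 2 · 3 · 0 · 2 · 0
3 · 3 · 0 · 2 · 2 · 2
1 · 2 · 2 · 3 · 0 · 0
gen 11: 3 · 3 · 3 · 3 · 1 · 0
0 · 1 · 2 · 3 · 0 · 2
3 · 3 · 3 · 0 · 2 · 0
0 · 1 · 1 · 2 · 2 · 2
2 · 3 · 2 · 3 · 0 · 0

50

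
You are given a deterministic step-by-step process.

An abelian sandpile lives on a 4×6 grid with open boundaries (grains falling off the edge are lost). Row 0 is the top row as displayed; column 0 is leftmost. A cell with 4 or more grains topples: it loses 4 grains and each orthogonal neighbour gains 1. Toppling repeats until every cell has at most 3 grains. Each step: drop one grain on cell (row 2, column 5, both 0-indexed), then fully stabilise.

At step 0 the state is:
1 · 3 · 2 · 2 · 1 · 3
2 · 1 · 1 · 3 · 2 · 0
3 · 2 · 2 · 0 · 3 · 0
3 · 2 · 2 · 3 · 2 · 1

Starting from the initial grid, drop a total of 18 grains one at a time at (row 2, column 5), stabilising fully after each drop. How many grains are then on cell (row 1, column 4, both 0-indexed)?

t=0: 1 · 3 · 2 · 2 · 1 · 3
2 · 1 · 1 · 3 · 2 · 0
3 · 2 · 2 · 0 · 3 · 0
3 · 2 · 2 · 3 · 2 · 1
t=1: 1 · 3 · 2 · 2 · 1 · 3
2 · 1 · 1 · 3 · 2 · 0
3 · 2 · 2 · 0 · 3 · 1
3 · 2 · 2 · 3 · 2 · 1
t=2: 1 · 3 · 2 · 2 · 1 · 3
2 · 1 · 1 · 3 · 2 · 0
3 · 2 · 2 · 0 · 3 · 2
3 · 2 · 2 · 3 · 2 · 1
t=3: 1 · 3 · 2 · 2 · 1 · 3
2 · 1 · 1 · 3 · 2 · 0
3 · 2 · 2 · 0 · 3 · 3
3 · 2 · 2 · 3 · 2 · 1
t=4: 1 · 3 · 2 · 2 · 1 · 3
2 · 1 · 1 · 3 · 3 · 1
3 · 2 · 2 · 1 · 0 · 1
3 · 2 · 2 · 3 · 3 · 2
t=5: 1 · 3 · 2 · 2 · 1 · 3
2 · 1 · 1 · 3 · 3 · 1
3 · 2 · 2 · 1 · 0 · 2
3 · 2 · 2 · 3 · 3 · 2
t=6: 1 · 3 · 2 · 2 · 1 · 3
2 · 1 · 1 · 3 · 3 · 1
3 · 2 · 2 · 1 · 0 · 3
3 · 2 · 2 · 3 · 3 · 2
t=7: 1 · 3 · 2 · 2 · 1 · 3
2 · 1 · 1 · 3 · 3 · 2
3 · 2 · 2 · 1 · 1 · 0
3 · 2 · 2 · 3 · 3 · 3
t=8: 1 · 3 · 2 · 2 · 1 · 3
2 · 1 · 1 · 3 · 3 · 2
3 · 2 · 2 · 1 · 1 · 1
3 · 2 · 2 · 3 · 3 · 3
t=9: 1 · 3 · 2 · 2 · 1 · 3
2 · 1 · 1 · 3 · 3 · 2
3 · 2 · 2 · 1 · 1 · 2
3 · 2 · 2 · 3 · 3 · 3
t=10: 1 · 3 · 2 · 2 · 1 · 3
2 · 1 · 1 · 3 · 3 · 2
3 · 2 · 2 · 1 · 1 · 3
3 · 2 · 2 · 3 · 3 · 3
t=11: 1 · 3 · 2 · 2 · 1 · 3
2 · 1 · 1 · 3 · 3 · 3
3 · 2 · 2 · 2 · 3 · 1
3 · 2 · 3 · 0 · 1 · 1
t=12: 1 · 3 · 2 · 2 · 1 · 3
2 · 1 · 1 · 3 · 3 · 3
3 · 2 · 2 · 2 · 3 · 2
3 · 2 · 3 · 0 · 1 · 1
t=13: 1 · 3 · 2 · 2 · 1 · 3
2 · 1 · 1 · 3 · 3 · 3
3 · 2 · 2 · 2 · 3 · 3
3 · 2 · 3 · 0 · 1 · 1
t=14: 1 · 3 · 2 · 3 · 3 · 0
2 · 1 · 2 · 1 · 2 · 2
3 · 2 · 3 · 0 · 2 · 2
3 · 2 · 3 · 1 · 2 · 2
t=15: 1 · 3 · 2 · 3 · 3 · 0
2 · 1 · 2 · 1 · 2 · 2
3 · 2 · 3 · 0 · 2 · 3
3 · 2 · 3 · 1 · 2 · 2
t=16: 1 · 3 · 2 · 3 · 3 · 0
2 · 1 · 2 · 1 · 2 · 3
3 · 2 · 3 · 0 · 3 · 0
3 · 2 · 3 · 1 · 2 · 3
t=17: 1 · 3 · 2 · 3 · 3 · 0
2 · 1 · 2 · 1 · 2 · 3
3 · 2 · 3 · 0 · 3 · 1
3 · 2 · 3 · 1 · 2 · 3
t=18: 1 · 3 · 2 · 3 · 3 · 0
2 · 1 · 2 · 1 · 2 · 3
3 · 2 · 3 · 0 · 3 · 2
3 · 2 · 3 · 1 · 2 · 3

2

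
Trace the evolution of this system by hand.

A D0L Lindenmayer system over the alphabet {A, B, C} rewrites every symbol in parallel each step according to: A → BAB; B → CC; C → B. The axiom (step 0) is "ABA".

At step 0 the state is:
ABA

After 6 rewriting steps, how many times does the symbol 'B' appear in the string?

36

[0] ABA
[1] BABCCBAB
[2] CCBABCCBBCCBABCC
[3] BBCCBABCCBBCCCCBBCCBABCCBB
[4] CCCCBBCCBABCCBBCCCCBBBBCCCCBBCCBABCCBBCCCC
[5] BBBBCCCCBBCCBABCCBBCCCCBBBBCCCCCCCCBBBBCCCCBBCCBABCCBBCCCCBBBB
[6] CCCCCCCCBBBBCCCCBBCCBABCCBBCCCCBBBBCCCCCCCCBBBBBBBBCCCCCCCCBBBBCCCCBBCCBABCCBBCCCCBBBBCCCCCCCC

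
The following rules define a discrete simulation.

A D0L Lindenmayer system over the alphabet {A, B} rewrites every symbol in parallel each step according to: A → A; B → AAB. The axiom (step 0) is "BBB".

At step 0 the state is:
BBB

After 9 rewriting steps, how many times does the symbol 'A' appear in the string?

54

gen 0: BBB
gen 1: AABAABAAB
gen 2: AAAABAAAABAAAAB
gen 3: AAAAAABAAAAAABAAAAAAB
gen 4: AAAAAAAABAAAAAAAABAAAAAAAAB
gen 5: AAAAAAAAAABAAAAAAAAAABAAAAAAAAAAB
gen 6: AAAAAAAAAAAABAAAAAAAAAAAABAAAAAAAAAAAAB
gen 7: AAAAAAAAAAAAAABAAAAAAAAAAAAAABAAAAAAAAAAAAAAB
gen 8: AAAAAAAAAAAAAAAABAAAAAAAAAAAAAAAABAAAAAAAAAAAAAAAAB
gen 9: AAAAAAAAAAAAAAAAAABAAAAAAAAAAAAAAAAAABAAAAAAAAAAAAAAAAAAB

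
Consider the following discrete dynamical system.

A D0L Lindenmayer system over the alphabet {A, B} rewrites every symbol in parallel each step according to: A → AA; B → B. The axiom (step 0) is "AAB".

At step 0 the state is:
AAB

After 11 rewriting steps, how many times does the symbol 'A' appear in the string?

step 0: AAB
step 1: AAAAB
step 2: AAAAAAAAB
step 3: AAAAAAAAAAAAAAAAB
step 4: AAAAAAAAAAAAAAAAAAAAAAAAAAAAAAAAB
step 5: AAAAAAAAAAAAAAAAAAAAAAAAAAAAAAAAAAAAAAAAAAAAAAAAAAAAAAAAAAAAAAAAB
step 6: AAAAAAAAAAAAAAAAAAAAAAAAAAAAAAAAAAAAAAAAAAAAAAAAAAAAAAAAAA…AAAAAAAAAAAAAAAAAAAAAAAAAAAAAAAAAAAAAAAAAAAAAAAAAAAAAAAAAB  (len 129)
step 7: AAAAAAAAAAAAAAAAAAAAAAAAAAAAAAAAAAAAAAAAAAAAAAAAAAAAAAAAAA…AAAAAAAAAAAAAAAAAAAAAAAAAAAAAAAAAAAAAAAAAAAAAAAAAAAAAAAAAB  (len 257)
step 8: AAAAAAAAAAAAAAAAAAAAAAAAAAAAAAAAAAAAAAAAAAAAAAAAAAAAAAAAAA…AAAAAAAAAAAAAAAAAAAAAAAAAAAAAAAAAAAAAAAAAAAAAAAAAAAAAAAAAB  (len 513)
step 9: AAAAAAAAAAAAAAAAAAAAAAAAAAAAAAAAAAAAAAAAAAAAAAAAAAAAAAAAAA…AAAAAAAAAAAAAAAAAAAAAAAAAAAAAAAAAAAAAAAAAAAAAAAAAAAAAAAAAB  (len 1025)
step 10: AAAAAAAAAAAAAAAAAAAAAAAAAAAAAAAAAAAAAAAAAAAAAAAAAAAAAAAAAA…AAAAAAAAAAAAAAAAAAAAAAAAAAAAAAAAAAAAAAAAAAAAAAAAAAAAAAAAAB  (len 2049)
step 11: AAAAAAAAAAAAAAAAAAAAAAAAAAAAAAAAAAAAAAAAAAAAAAAAAAAAAAAAAA…AAAAAAAAAAAAAAAAAAAAAAAAAAAAAAAAAAAAAAAAAAAAAAAAAAAAAAAAAB  (len 4097)

4096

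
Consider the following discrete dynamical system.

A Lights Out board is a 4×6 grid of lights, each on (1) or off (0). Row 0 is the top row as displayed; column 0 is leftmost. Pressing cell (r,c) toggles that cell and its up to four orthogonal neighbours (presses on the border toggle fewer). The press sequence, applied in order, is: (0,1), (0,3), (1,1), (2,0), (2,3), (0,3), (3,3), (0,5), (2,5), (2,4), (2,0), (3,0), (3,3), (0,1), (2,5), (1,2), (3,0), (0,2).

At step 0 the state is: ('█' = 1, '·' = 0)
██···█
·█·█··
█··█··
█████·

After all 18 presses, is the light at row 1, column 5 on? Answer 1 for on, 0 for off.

step 0: ██···█
·█·█··
█··█··
█████·
step 1: ··█··█
···█··
█··█··
█████·
step 2: ···███
······
█··█··
█████·
step 3: ·█·███
███···
██·█··
█████·
step 4: ·█·███
·██···
···█··
·████·
step 5: ·█·███
·███··
··█·█·
·██·█·
step 6: ·██··█
·██···
··█·█·
·██·█·
step 7: ·██··█
·██···
··███·
·█·█··
step 8: ·██·█·
·██··█
··███·
·█·█··
step 9: ·██·█·
·██···
··██·█
·█·█·█
step 10: ·██·█·
·██·█·
··█·█·
·█·███
step 11: ·██·█·
███·█·
███·█·
██·███
step 12: ·██·█·
███·█·
·██·█·
···███
step 13: ·██·█·
███·█·
·████·
··█··█
step 14: █···█·
█·█·█·
·████·
··█··█
step 15: █···█·
█·█·██
·███·█
··█···
step 16: █·█·█·
██·███
·█·█·█
··█···
step 17: █·█·█·
██·███
██·█·█
███···
step 18: ██·██·
██████
██·█·█
███···

1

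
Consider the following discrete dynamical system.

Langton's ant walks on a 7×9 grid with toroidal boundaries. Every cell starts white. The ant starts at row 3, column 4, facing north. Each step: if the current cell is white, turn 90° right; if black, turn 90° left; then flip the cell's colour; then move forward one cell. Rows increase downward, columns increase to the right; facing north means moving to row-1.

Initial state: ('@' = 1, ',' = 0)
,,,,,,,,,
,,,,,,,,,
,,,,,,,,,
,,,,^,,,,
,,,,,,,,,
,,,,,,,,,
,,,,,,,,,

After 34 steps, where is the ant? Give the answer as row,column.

t=0: ,,,,,,,,,
,,,,,,,,,
,,,,,,,,,
,,,,^,,,,
,,,,,,,,,
,,,,,,,,,
,,,,,,,,,
t=1: ,,,,,,,,,
,,,,,,,,,
,,,,,,,,,
,,,,@>,,,
,,,,,,,,,
,,,,,,,,,
,,,,,,,,,
t=2: ,,,,,,,,,
,,,,,,,,,
,,,,,,,,,
,,,,@@,,,
,,,,,v,,,
,,,,,,,,,
,,,,,,,,,
t=3: ,,,,,,,,,
,,,,,,,,,
,,,,,,,,,
,,,,@@,,,
,,,,<@,,,
,,,,,,,,,
,,,,,,,,,
t=4: ,,,,,,,,,
,,,,,,,,,
,,,,,,,,,
,,,,^@,,,
,,,,@@,,,
,,,,,,,,,
,,,,,,,,,
t=5: ,,,,,,,,,
,,,,,,,,,
,,,,,,,,,
,,,<,@,,,
,,,,@@,,,
,,,,,,,,,
,,,,,,,,,
t=6: ,,,,,,,,,
,,,,,,,,,
,,,^,,,,,
,,,@,@,,,
,,,,@@,,,
,,,,,,,,,
,,,,,,,,,
t=7: ,,,,,,,,,
,,,,,,,,,
,,,@>,,,,
,,,@,@,,,
,,,,@@,,,
,,,,,,,,,
,,,,,,,,,
t=8: ,,,,,,,,,
,,,,,,,,,
,,,@@,,,,
,,,@v@,,,
,,,,@@,,,
,,,,,,,,,
,,,,,,,,,
t=9: ,,,,,,,,,
,,,,,,,,,
,,,@@,,,,
,,,<@@,,,
,,,,@@,,,
,,,,,,,,,
,,,,,,,,,
t=10: ,,,,,,,,,
,,,,,,,,,
,,,@@,,,,
,,,,@@,,,
,,,v@@,,,
,,,,,,,,,
,,,,,,,,,
t=11: ,,,,,,,,,
,,,,,,,,,
,,,@@,,,,
,,,,@@,,,
,,<@@@,,,
,,,,,,,,,
,,,,,,,,,
t=12: ,,,,,,,,,
,,,,,,,,,
,,,@@,,,,
,,^,@@,,,
,,@@@@,,,
,,,,,,,,,
,,,,,,,,,
t=13: ,,,,,,,,,
,,,,,,,,,
,,,@@,,,,
,,@>@@,,,
,,@@@@,,,
,,,,,,,,,
,,,,,,,,,
t=14: ,,,,,,,,,
,,,,,,,,,
,,,@@,,,,
,,@@@@,,,
,,@v@@,,,
,,,,,,,,,
,,,,,,,,,
t=15: ,,,,,,,,,
,,,,,,,,,
,,,@@,,,,
,,@@@@,,,
,,@,>@,,,
,,,,,,,,,
,,,,,,,,,
t=16: ,,,,,,,,,
,,,,,,,,,
,,,@@,,,,
,,@@^@,,,
,,@,,@,,,
,,,,,,,,,
,,,,,,,,,
t=17: ,,,,,,,,,
,,,,,,,,,
,,,@@,,,,
,,@<,@,,,
,,@,,@,,,
,,,,,,,,,
,,,,,,,,,
t=18: ,,,,,,,,,
,,,,,,,,,
,,,@@,,,,
,,@,,@,,,
,,@v,@,,,
,,,,,,,,,
,,,,,,,,,
t=19: ,,,,,,,,,
,,,,,,,,,
,,,@@,,,,
,,@,,@,,,
,,<@,@,,,
,,,,,,,,,
,,,,,,,,,
t=20: ,,,,,,,,,
,,,,,,,,,
,,,@@,,,,
,,@,,@,,,
,,,@,@,,,
,,v,,,,,,
,,,,,,,,,
t=21: ,,,,,,,,,
,,,,,,,,,
,,,@@,,,,
,,@,,@,,,
,,,@,@,,,
,<@,,,,,,
,,,,,,,,,
t=22: ,,,,,,,,,
,,,,,,,,,
,,,@@,,,,
,,@,,@,,,
,^,@,@,,,
,@@,,,,,,
,,,,,,,,,
t=23: ,,,,,,,,,
,,,,,,,,,
,,,@@,,,,
,,@,,@,,,
,@>@,@,,,
,@@,,,,,,
,,,,,,,,,
t=24: ,,,,,,,,,
,,,,,,,,,
,,,@@,,,,
,,@,,@,,,
,@@@,@,,,
,@v,,,,,,
,,,,,,,,,
t=25: ,,,,,,,,,
,,,,,,,,,
,,,@@,,,,
,,@,,@,,,
,@@@,@,,,
,@,>,,,,,
,,,,,,,,,
t=26: ,,,,,,,,,
,,,,,,,,,
,,,@@,,,,
,,@,,@,,,
,@@@,@,,,
,@,@,,,,,
,,,v,,,,,
t=27: ,,,,,,,,,
,,,,,,,,,
,,,@@,,,,
,,@,,@,,,
,@@@,@,,,
,@,@,,,,,
,,<@,,,,,
t=28: ,,,,,,,,,
,,,,,,,,,
,,,@@,,,,
,,@,,@,,,
,@@@,@,,,
,@^@,,,,,
,,@@,,,,,
t=29: ,,,,,,,,,
,,,,,,,,,
,,,@@,,,,
,,@,,@,,,
,@@@,@,,,
,@@>,,,,,
,,@@,,,,,
t=30: ,,,,,,,,,
,,,,,,,,,
,,,@@,,,,
,,@,,@,,,
,@@^,@,,,
,@@,,,,,,
,,@@,,,,,
t=31: ,,,,,,,,,
,,,,,,,,,
,,,@@,,,,
,,@,,@,,,
,@<,,@,,,
,@@,,,,,,
,,@@,,,,,
t=32: ,,,,,,,,,
,,,,,,,,,
,,,@@,,,,
,,@,,@,,,
,@,,,@,,,
,@v,,,,,,
,,@@,,,,,
t=33: ,,,,,,,,,
,,,,,,,,,
,,,@@,,,,
,,@,,@,,,
,@,,,@,,,
,@,>,,,,,
,,@@,,,,,
t=34: ,,,,,,,,,
,,,,,,,,,
,,,@@,,,,
,,@,,@,,,
,@,,,@,,,
,@,@,,,,,
,,@v,,,,,

6,3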